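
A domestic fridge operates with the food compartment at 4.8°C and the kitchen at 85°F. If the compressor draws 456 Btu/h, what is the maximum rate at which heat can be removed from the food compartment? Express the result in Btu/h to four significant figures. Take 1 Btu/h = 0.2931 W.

5143 Btu/h

In absolute terms T_C = 277.95 K and T_H = 302.59 K, so ΔT = 24.64 K.
COP_Carnot = T_C/ΔT = 277.95/24.64 = 11.28.
Q̇_max = COP_Carnot × Ẇ = 11.28 × 456.0 Btu/h = 5143 Btu/h.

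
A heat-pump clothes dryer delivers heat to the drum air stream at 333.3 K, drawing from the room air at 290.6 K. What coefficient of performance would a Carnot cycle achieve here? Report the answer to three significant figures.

The reservoir spacing is ΔT = 333.3 − 290.6 = 42.70 K.
For a reversible cycle, COP_Carnot = T_H/ΔT = 333.30/42.70 = 7.806.

7.81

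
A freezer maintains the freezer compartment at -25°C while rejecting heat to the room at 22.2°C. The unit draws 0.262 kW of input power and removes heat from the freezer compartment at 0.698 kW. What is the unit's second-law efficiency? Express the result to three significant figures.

0.507

COP_actual = Q̇_C/Ẇ = 0.6980/0.2620 = 2.664.
In absolute terms T_C = 248.15 K and T_H = 295.35 K, so ΔT = 47.20 K.
COP_Carnot = T_C/ΔT = 248.15/47.20 = 5.257.
η_II = COP_actual/COP_Carnot = 2.664/5.257 = 0.5067.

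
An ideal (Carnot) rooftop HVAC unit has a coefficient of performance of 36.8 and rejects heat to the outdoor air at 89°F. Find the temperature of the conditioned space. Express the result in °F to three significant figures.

For a Carnot refrigerator COP_R = T_C/(T_H − T_C), so T_C = COP·T_H/(1 + COP).
With T_H = 304.82 K, T_C = 36.8 × 304.82/37.80 = 296.75 K.
Converting, 296.75 K = 74.48°F.

74.5 °F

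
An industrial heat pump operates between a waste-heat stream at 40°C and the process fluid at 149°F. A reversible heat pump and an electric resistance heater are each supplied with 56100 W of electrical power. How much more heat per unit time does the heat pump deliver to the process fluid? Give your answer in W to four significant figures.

702700 W

In absolute terms T_C = 313.15 K and T_H = 338.15 K, so ΔT = 25.00 K.
COP_Carnot = T_H/ΔT = 338.15/25.00 = 13.53.
The heat pump delivers Q̇_H = COP × Ẇ = 758800 W; the resistance heater delivers Ẇ = 56100 W.
Extra = (COP − 1)·Ẇ = 702700 W.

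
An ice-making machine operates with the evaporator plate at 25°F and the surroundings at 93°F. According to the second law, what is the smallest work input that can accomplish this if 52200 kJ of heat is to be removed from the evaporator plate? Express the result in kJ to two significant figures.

In absolute terms T_C = 269.26 K and T_H = 307.04 K, so ΔT = 37.78 K.
The reversible limit is COP_R = T_C/ΔT = 7.128, so W_min = Q_C/COP = Q_C·ΔT/T_C.
W_min = 52200 × 37.78/269.26 = 7324 kJ.

7300 kJ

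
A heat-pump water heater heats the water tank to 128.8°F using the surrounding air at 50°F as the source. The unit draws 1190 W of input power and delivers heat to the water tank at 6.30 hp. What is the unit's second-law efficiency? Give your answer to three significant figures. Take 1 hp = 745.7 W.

Converting, Q̇_H = 6.300 hp = 4698 W, so COP_actual = Q̇_H/Ẇ = 4698/1190 = 3.948.
In absolute terms T_C = 283.15 K and T_H = 326.93 K, so ΔT = 43.78 K.
COP_Carnot = T_H/ΔT = 326.93/43.78 = 7.468.
η_II = COP_actual/COP_Carnot = 3.948/7.468 = 0.5286.

0.529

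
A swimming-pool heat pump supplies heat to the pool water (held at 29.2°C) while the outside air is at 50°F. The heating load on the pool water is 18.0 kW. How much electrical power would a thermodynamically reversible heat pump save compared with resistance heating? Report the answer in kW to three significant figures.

16.9 kW

In absolute terms T_C = 283.15 K and T_H = 302.35 K, so ΔT = 19.20 K.
COP_Carnot = T_H/ΔT = 302.35/19.20 = 15.75.
Resistance heating needs Ẇ_res = Q̇_H = 18.00 kW; the reversible heat pump needs only Ẇ_hp = Q̇_H/COP = 1.143 kW.
Saving = 18.00 − 1.143 = 16.86 kW.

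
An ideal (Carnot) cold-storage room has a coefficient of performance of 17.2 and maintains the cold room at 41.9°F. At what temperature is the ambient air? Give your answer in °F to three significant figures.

71.1 °F

COP_R = T_C/(T_H − T_C) gives T_H − T_C = T_C/COP.
With T_C = 278.65 K, T_H = 278.65 × (1 + 1/17.2) = 294.85 K.
Converting, 294.85 K = 71.06°F.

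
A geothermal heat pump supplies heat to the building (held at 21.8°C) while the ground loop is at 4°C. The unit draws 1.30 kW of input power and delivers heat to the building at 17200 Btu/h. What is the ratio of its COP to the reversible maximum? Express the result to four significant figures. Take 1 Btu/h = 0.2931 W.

Converting, Q̇_H = 17200 Btu/h = 5.041 kW, so COP_actual = Q̇_H/Ẇ = 5.041/1.300 = 3.878.
In absolute terms T_C = 277.15 K and T_H = 294.95 K, so ΔT = 17.80 K.
COP_Carnot = T_H/ΔT = 294.95/17.80 = 16.57.
η_II = COP_actual/COP_Carnot = 3.878/16.57 = 0.2340.

0.2340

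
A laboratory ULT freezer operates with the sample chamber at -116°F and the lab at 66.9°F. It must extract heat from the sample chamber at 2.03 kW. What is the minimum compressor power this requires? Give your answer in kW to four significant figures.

1.080 kW

In absolute terms T_C = 190.93 K and T_H = 292.54 K, so ΔT = 101.6 K.
COP_Carnot = T_C/ΔT = 190.93/101.6 = 1.879.
Ẇ_min = Q̇/COP_Carnot = 2.030/1.879 = 1.080 kW.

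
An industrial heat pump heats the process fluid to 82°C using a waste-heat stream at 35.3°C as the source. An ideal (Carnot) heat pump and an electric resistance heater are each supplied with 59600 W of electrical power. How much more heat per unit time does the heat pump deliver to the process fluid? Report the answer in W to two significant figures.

390000 W

In absolute terms T_C = 308.45 K and T_H = 355.15 K, so ΔT = 46.70 K.
COP_Carnot = T_H/ΔT = 355.15/46.70 = 7.605.
The heat pump delivers Q̇_H = COP × Ẇ = 453300 W; the resistance heater delivers Ẇ = 59600 W.
Extra = (COP − 1)·Ẇ = 393700 W.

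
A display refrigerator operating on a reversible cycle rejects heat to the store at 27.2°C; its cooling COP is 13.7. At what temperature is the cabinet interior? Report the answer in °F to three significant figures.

44.2 °F

For a Carnot refrigerator COP_R = T_C/(T_H − T_C), so T_C = COP·T_H/(1 + COP).
With T_H = 300.35 K, T_C = 13.7 × 300.35/14.70 = 279.92 K.
Converting, 279.92 K = 44.18°F.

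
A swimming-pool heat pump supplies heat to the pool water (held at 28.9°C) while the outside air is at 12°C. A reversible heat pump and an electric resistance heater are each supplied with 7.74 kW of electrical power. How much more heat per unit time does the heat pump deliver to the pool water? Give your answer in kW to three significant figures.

In absolute terms T_C = 285.15 K and T_H = 302.05 K, so ΔT = 16.90 K.
COP_Carnot = T_H/ΔT = 302.05/16.90 = 17.87.
The heat pump delivers Q̇_H = COP × Ẇ = 138.3 kW; the resistance heater delivers Ẇ = 7.740 kW.
Extra = (COP − 1)·Ẇ = 130.6 kW.

131 kW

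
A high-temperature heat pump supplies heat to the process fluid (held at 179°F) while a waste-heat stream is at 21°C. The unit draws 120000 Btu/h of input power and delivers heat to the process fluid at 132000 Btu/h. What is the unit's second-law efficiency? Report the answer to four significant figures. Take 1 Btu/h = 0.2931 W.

0.1881

COP_actual = Q̇_H/Ẇ = 132000/120000 = 1.100.
In absolute terms T_C = 294.15 K and T_H = 354.82 K, so ΔT = 60.67 K.
COP_Carnot = T_H/ΔT = 354.82/60.67 = 5.849.
η_II = COP_actual/COP_Carnot = 1.100/5.849 = 0.1881.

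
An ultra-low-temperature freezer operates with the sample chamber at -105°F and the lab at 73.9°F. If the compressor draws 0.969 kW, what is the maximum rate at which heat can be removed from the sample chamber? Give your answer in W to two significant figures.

In absolute terms T_C = 197.04 K and T_H = 296.43 K, so ΔT = 99.39 K.
COP_Carnot = T_C/ΔT = 197.04/99.39 = 1.983.
Q̇_max = COP_Carnot × Ẇ = 1.983 × 0.9690 kW = 1.921 kW = 1921 W.

1900 W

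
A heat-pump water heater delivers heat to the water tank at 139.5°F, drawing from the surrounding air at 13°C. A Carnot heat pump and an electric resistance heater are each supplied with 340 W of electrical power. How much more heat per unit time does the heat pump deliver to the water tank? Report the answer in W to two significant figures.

In absolute terms T_C = 286.15 K and T_H = 332.87 K, so ΔT = 46.72 K.
COP_Carnot = T_H/ΔT = 332.87/46.72 = 7.124.
The heat pump delivers Q̇_H = COP × Ẇ = 2422 W; the resistance heater delivers Ẇ = 340.0 W.
Extra = (COP − 1)·Ẇ = 2082 W.

2100 W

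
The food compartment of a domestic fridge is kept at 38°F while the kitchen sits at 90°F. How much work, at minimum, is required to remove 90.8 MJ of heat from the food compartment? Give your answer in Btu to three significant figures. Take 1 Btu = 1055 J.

8990 Btu

In absolute terms T_C = 276.48 K and T_H = 305.37 K, so ΔT = 28.89 K.
The reversible limit is COP_R = T_C/ΔT = 9.571, so W_min = Q_C/COP = Q_C·ΔT/T_C.
W_min = 90.80 × 28.89/276.48 = 9.487 MJ = 8993 Btu.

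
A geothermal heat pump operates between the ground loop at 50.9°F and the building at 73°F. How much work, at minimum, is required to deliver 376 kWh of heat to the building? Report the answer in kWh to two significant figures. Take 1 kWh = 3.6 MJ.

In absolute terms T_C = 283.65 K and T_H = 295.93 K, so ΔT = 12.28 K.
The reversible limit is COP_HP = T_H/ΔT = 24.10, so W_min = Q_H/COP = Q_H·ΔT/T_H.
W_min = 376.0 × 12.28/295.93 = 15.60 kWh.

16 kWh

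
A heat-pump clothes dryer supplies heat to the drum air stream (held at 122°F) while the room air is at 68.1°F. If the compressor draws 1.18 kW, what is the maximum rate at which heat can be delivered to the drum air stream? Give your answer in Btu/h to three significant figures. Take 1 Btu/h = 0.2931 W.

43400 Btu/h

In absolute terms T_C = 293.21 K and T_H = 323.15 K, so ΔT = 29.94 K.
COP_Carnot = T_H/ΔT = 323.15/29.94 = 10.79.
Q̇_max = COP_Carnot × Ẇ = 10.79 × 1.180 kW = 12.73 kW = 43450 Btu/h.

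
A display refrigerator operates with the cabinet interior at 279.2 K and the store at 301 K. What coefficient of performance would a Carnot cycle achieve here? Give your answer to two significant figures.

13

The reservoir spacing is ΔT = 301 − 279.2 = 21.80 K.
For a reversible cycle, COP_Carnot = T_C/ΔT = 279.20/21.80 = 12.81.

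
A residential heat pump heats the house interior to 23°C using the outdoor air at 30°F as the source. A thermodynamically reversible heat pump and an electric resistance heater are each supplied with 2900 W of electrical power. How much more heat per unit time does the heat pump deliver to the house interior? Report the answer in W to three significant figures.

In absolute terms T_C = 272.04 K and T_H = 296.15 K, so ΔT = 24.11 K.
COP_Carnot = T_H/ΔT = 296.15/24.11 = 12.28.
The heat pump delivers Q̇_H = COP × Ẇ = 35620 W; the resistance heater delivers Ẇ = 2900 W.
Extra = (COP − 1)·Ẇ = 32720 W.

32700 W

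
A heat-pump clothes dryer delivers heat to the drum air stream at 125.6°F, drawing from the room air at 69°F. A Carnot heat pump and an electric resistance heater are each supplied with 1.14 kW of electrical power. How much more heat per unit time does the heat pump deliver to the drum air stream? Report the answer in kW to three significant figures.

10.6 kW

In absolute terms T_C = 293.71 K and T_H = 325.15 K, so ΔT = 31.44 K.
COP_Carnot = T_H/ΔT = 325.15/31.44 = 10.34.
The heat pump delivers Q̇_H = COP × Ẇ = 11.79 kW; the resistance heater delivers Ẇ = 1.140 kW.
Extra = (COP − 1)·Ẇ = 10.65 kW.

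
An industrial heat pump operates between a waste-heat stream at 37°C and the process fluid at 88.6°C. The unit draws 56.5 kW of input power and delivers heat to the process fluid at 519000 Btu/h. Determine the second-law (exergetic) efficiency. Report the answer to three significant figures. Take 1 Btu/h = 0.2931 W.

0.384

Converting, Q̇_H = 519000 Btu/h = 152.1 kW, so COP_actual = Q̇_H/Ẇ = 152.1/56.50 = 2.692.
In absolute terms T_C = 310.15 K and T_H = 361.75 K, so ΔT = 51.60 K.
COP_Carnot = T_H/ΔT = 361.75/51.60 = 7.011.
η_II = COP_actual/COP_Carnot = 2.692/7.011 = 0.3840.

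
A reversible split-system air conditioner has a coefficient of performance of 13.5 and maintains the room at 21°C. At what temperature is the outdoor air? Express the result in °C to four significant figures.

42.79 °C

COP_R = T_C/(T_H − T_C) gives T_H − T_C = T_C/COP.
With T_C = 294.15 K, T_H = 294.15 × (1 + 1/13.5) = 315.94 K.
Converting, 315.94 K = 42.79°C.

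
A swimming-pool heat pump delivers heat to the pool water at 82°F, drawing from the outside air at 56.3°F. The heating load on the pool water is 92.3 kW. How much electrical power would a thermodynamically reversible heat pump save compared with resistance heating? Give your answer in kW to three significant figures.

87.9 kW

In absolute terms T_C = 286.65 K and T_H = 300.93 K, so ΔT = 14.28 K.
COP_Carnot = T_H/ΔT = 300.93/14.28 = 21.08.
Resistance heating needs Ẇ_res = Q̇_H = 92.30 kW; the reversible heat pump needs only Ẇ_hp = Q̇_H/COP = 4.379 kW.
Saving = 92.30 − 4.379 = 87.92 kW.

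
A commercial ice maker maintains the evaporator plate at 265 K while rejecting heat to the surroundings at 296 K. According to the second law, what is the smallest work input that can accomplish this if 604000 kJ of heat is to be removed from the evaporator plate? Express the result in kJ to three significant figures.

70700 kJ

The reservoir spacing is ΔT = 296 − 265 = 31.00 K.
The reversible limit is COP_R = T_C/ΔT = 8.548, so W_min = Q_C/COP = Q_C·ΔT/T_C.
W_min = 604000 × 31.00/265.00 = 70660 kJ.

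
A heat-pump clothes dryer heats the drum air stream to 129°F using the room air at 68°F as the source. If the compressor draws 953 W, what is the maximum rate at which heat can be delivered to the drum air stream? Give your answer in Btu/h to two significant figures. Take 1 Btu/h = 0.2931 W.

31000 Btu/h

In absolute terms T_C = 293.15 K and T_H = 327.04 K, so ΔT = 33.89 K.
COP_Carnot = T_H/ΔT = 327.04/33.89 = 9.650.
Q̇_max = COP_Carnot × Ẇ = 9.650 × 953.0 W = 9197 W = 31380 Btu/h.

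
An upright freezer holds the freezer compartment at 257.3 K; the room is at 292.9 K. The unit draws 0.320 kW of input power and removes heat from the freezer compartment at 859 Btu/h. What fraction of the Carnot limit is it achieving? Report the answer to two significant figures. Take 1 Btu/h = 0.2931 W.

0.11

Converting, Q̇_C = 859.0 Btu/h = 0.2518 kW, so COP_actual = Q̇_C/Ẇ = 0.2518/0.3200 = 0.7868.
The reservoir spacing is ΔT = 292.9 − 257.3 = 35.60 K.
COP_Carnot = T_C/ΔT = 257.30/35.60 = 7.228.
η_II = COP_actual/COP_Carnot = 0.7868/7.228 = 0.1089.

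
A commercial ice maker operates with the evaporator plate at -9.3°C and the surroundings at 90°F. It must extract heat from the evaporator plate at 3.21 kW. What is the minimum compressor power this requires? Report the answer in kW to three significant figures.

In absolute terms T_C = 263.85 K and T_H = 305.37 K, so ΔT = 41.52 K.
COP_Carnot = T_C/ΔT = 263.85/41.52 = 6.354.
Ẇ_min = Q̇/COP_Carnot = 3.210/6.354 = 0.5052 kW.

0.505 kW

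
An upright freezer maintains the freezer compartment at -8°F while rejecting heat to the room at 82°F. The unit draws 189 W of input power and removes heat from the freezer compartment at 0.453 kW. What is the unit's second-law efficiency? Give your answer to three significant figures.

0.478

Converting, Q̇_C = 0.4530 kW = 453.0 W, so COP_actual = Q̇_C/Ẇ = 453.0/189.0 = 2.397.
In absolute terms T_C = 250.93 K and T_H = 300.93 K, so ΔT = 50.00 K.
COP_Carnot = T_C/ΔT = 250.93/50.00 = 5.019.
η_II = COP_actual/COP_Carnot = 2.397/5.019 = 0.4776.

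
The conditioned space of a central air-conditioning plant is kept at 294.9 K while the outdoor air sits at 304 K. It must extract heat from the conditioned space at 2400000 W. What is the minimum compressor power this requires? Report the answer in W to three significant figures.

74100 W

The reservoir spacing is ΔT = 304 − 294.9 = 9.100 K.
COP_Carnot = T_C/ΔT = 294.90/9.100 = 32.41.
Ẇ_min = Q̇/COP_Carnot = 2400000/32.41 = 74060 W.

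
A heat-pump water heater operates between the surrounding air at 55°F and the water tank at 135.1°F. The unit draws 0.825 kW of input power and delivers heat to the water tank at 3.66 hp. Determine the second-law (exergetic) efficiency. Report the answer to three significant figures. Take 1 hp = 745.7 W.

0.446

Converting, Q̇_H = 3.660 hp = 2.729 kW, so COP_actual = Q̇_H/Ẇ = 2.729/0.8250 = 3.308.
In absolute terms T_C = 285.93 K and T_H = 330.43 K, so ΔT = 44.50 K.
COP_Carnot = T_H/ΔT = 330.43/44.50 = 7.425.
η_II = COP_actual/COP_Carnot = 3.308/7.425 = 0.4455.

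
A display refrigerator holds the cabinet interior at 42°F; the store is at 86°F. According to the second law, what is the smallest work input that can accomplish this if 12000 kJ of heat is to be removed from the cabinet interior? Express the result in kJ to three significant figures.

1050 kJ

In absolute terms T_C = 278.71 K and T_H = 303.15 K, so ΔT = 24.44 K.
The reversible limit is COP_R = T_C/ΔT = 11.40, so W_min = Q_C/COP = Q_C·ΔT/T_C.
W_min = 12000 × 24.44/278.71 = 1052 kJ.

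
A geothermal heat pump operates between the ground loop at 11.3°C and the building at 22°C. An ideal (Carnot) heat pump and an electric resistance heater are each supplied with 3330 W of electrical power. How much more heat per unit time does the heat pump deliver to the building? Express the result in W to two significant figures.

89000 W

In absolute terms T_C = 284.45 K and T_H = 295.15 K, so ΔT = 10.70 K.
COP_Carnot = T_H/ΔT = 295.15/10.70 = 27.58.
The heat pump delivers Q̇_H = COP × Ẇ = 91860 W; the resistance heater delivers Ẇ = 3330 W.
Extra = (COP − 1)·Ẇ = 88530 W.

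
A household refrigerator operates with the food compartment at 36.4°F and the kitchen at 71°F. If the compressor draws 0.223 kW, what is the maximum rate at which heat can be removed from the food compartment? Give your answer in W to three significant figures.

In absolute terms T_C = 275.59 K and T_H = 294.82 K, so ΔT = 19.22 K.
COP_Carnot = T_C/ΔT = 275.59/19.22 = 14.34.
Q̇_max = COP_Carnot × Ẇ = 14.34 × 0.2230 kW = 3.197 kW = 3197 W.

3200 W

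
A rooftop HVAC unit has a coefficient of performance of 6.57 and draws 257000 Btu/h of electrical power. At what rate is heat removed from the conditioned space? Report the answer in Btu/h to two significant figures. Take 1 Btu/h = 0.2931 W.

1700000 Btu/h

Q̇_C = COP × Ẇ = 6.57 × 257000 = 1688000 Btu/h.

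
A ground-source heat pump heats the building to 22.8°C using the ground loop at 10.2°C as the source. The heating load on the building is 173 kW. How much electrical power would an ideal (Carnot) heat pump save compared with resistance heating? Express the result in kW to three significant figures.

166 kW

In absolute terms T_C = 283.35 K and T_H = 295.95 K, so ΔT = 12.60 K.
COP_Carnot = T_H/ΔT = 295.95/12.60 = 23.49.
Resistance heating needs Ẇ_res = Q̇_H = 173.0 kW; the reversible heat pump needs only Ẇ_hp = Q̇_H/COP = 7.365 kW.
Saving = 173.0 − 7.365 = 165.6 kW.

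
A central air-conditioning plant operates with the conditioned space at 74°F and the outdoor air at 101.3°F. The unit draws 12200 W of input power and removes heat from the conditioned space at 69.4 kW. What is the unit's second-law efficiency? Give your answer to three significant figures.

0.291

Converting, Q̇_C = 69.40 kW = 69400 W, so COP_actual = Q̇_C/Ẇ = 69400/12200 = 5.689.
In absolute terms T_C = 296.48 K and T_H = 311.65 K, so ΔT = 15.17 K.
COP_Carnot = T_C/ΔT = 296.48/15.17 = 19.55.
η_II = COP_actual/COP_Carnot = 5.689/19.55 = 0.2910.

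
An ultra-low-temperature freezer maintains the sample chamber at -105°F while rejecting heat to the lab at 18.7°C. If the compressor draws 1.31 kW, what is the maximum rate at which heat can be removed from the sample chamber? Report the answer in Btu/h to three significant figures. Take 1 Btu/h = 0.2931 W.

9290 Btu/h

In absolute terms T_C = 197.04 K and T_H = 291.85 K, so ΔT = 94.81 K.
COP_Carnot = T_C/ΔT = 197.04/94.81 = 2.078.
Q̇_max = COP_Carnot × Ẇ = 2.078 × 1.310 kW = 2.722 kW = 9289 Btu/h.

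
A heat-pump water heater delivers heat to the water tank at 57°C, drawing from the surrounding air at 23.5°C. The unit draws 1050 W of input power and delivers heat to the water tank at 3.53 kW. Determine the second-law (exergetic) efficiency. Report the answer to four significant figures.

0.3411

Converting, Q̇_H = 3.530 kW = 3530 W, so COP_actual = Q̇_H/Ẇ = 3530/1050 = 3.362.
In absolute terms T_C = 296.65 K and T_H = 330.15 K, so ΔT = 33.50 K.
COP_Carnot = T_H/ΔT = 330.15/33.50 = 9.855.
η_II = COP_actual/COP_Carnot = 3.362/9.855 = 0.3411.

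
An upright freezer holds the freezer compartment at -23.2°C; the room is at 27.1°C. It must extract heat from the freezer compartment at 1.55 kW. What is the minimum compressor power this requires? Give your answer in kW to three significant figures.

In absolute terms T_C = 249.95 K and T_H = 300.25 K, so ΔT = 50.30 K.
COP_Carnot = T_C/ΔT = 249.95/50.30 = 4.969.
Ẇ_min = Q̇/COP_Carnot = 1.550/4.969 = 0.3119 kW.

0.312 kW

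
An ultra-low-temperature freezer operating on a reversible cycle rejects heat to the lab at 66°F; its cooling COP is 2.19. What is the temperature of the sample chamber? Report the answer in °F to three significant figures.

-98.8 °F

For a Carnot refrigerator COP_R = T_C/(T_H − T_C), so T_C = COP·T_H/(1 + COP).
With T_H = 292.04 K, T_C = 2.19 × 292.04/3.190 = 200.49 K.
Converting, 200.49 K = -98.79°F.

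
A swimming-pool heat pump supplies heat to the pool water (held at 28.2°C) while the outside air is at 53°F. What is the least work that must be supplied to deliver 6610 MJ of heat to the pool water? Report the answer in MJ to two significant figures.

In absolute terms T_C = 284.82 K and T_H = 301.35 K, so ΔT = 16.53 K.
The reversible limit is COP_HP = T_H/ΔT = 18.23, so W_min = Q_H/COP = Q_H·ΔT/T_H.
W_min = 6610 × 16.53/301.35 = 362.7 MJ.

360 MJ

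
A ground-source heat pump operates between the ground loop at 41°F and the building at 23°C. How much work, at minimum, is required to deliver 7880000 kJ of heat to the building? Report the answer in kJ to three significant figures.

In absolute terms T_C = 278.15 K and T_H = 296.15 K, so ΔT = 18.00 K.
The reversible limit is COP_HP = T_H/ΔT = 16.45, so W_min = Q_H/COP = Q_H·ΔT/T_H.
W_min = 7880000 × 18.00/296.15 = 478900 kJ.

479000 kJ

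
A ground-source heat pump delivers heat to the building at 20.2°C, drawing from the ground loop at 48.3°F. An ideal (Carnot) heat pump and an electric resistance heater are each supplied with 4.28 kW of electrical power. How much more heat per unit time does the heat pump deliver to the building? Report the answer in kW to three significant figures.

108 kW

In absolute terms T_C = 282.21 K and T_H = 293.35 K, so ΔT = 11.14 K.
COP_Carnot = T_H/ΔT = 293.35/11.14 = 26.32.
The heat pump delivers Q̇_H = COP × Ẇ = 112.7 kW; the resistance heater delivers Ẇ = 4.280 kW.
Extra = (COP − 1)·Ẇ = 108.4 kW.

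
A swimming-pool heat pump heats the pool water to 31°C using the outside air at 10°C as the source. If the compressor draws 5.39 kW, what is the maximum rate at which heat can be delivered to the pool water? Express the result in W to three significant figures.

In absolute terms T_C = 283.15 K and T_H = 304.15 K, so ΔT = 21.00 K.
COP_Carnot = T_H/ΔT = 304.15/21.00 = 14.48.
Q̇_max = COP_Carnot × Ẇ = 14.48 × 5.390 kW = 78.07 kW = 78070 W.

78100 W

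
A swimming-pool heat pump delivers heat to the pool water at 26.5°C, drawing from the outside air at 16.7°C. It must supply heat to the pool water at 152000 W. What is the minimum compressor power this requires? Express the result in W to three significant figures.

4970 W

In absolute terms T_C = 289.85 K and T_H = 299.65 K, so ΔT = 9.800 K.
COP_Carnot = T_H/ΔT = 299.65/9.800 = 30.58.
Ẇ_min = Q̇/COP_Carnot = 152000/30.58 = 4971 W.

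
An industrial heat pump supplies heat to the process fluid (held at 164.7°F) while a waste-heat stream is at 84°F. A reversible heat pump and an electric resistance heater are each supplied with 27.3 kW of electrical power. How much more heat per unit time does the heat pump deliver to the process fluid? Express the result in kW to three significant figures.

184 kW

In absolute terms T_C = 302.04 K and T_H = 346.87 K, so ΔT = 44.83 K.
COP_Carnot = T_H/ΔT = 346.87/44.83 = 7.737.
The heat pump delivers Q̇_H = COP × Ẇ = 211.2 kW; the resistance heater delivers Ẇ = 27.30 kW.
Extra = (COP − 1)·Ẇ = 183.9 kW.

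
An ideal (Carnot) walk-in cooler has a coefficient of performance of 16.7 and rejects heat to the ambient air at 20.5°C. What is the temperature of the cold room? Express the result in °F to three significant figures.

For a Carnot refrigerator COP_R = T_C/(T_H − T_C), so T_C = COP·T_H/(1 + COP).
With T_H = 293.65 K, T_C = 16.7 × 293.65/17.70 = 277.06 K.
Converting, 277.06 K = 39.04°F.

39.0 °F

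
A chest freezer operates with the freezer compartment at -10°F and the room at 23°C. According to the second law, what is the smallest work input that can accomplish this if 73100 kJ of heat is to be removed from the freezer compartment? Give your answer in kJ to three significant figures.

13600 kJ

In absolute terms T_C = 249.82 K and T_H = 296.15 K, so ΔT = 46.33 K.
The reversible limit is COP_R = T_C/ΔT = 5.392, so W_min = Q_C/COP = Q_C·ΔT/T_C.
W_min = 73100 × 46.33/249.82 = 13560 kJ.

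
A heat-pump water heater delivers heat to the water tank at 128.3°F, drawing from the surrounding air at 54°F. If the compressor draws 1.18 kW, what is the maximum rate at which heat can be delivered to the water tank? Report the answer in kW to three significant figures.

In absolute terms T_C = 285.37 K and T_H = 326.65 K, so ΔT = 41.28 K.
COP_Carnot = T_H/ΔT = 326.65/41.28 = 7.913.
Q̇_max = COP_Carnot × Ẇ = 7.913 × 1.180 kW = 9.338 kW.

9.34 kW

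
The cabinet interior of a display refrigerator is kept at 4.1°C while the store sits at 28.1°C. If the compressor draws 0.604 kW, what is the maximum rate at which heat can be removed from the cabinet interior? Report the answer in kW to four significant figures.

6.977 kW

In absolute terms T_C = 277.25 K and T_H = 301.25 K, so ΔT = 24.00 K.
COP_Carnot = T_C/ΔT = 277.25/24.00 = 11.55.
Q̇_max = COP_Carnot × Ẇ = 11.55 × 0.6040 kW = 6.977 kW.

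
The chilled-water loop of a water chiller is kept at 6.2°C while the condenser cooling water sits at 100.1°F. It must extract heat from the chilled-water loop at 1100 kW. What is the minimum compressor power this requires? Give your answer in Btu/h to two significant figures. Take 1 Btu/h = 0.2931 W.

In absolute terms T_C = 279.35 K and T_H = 310.98 K, so ΔT = 31.63 K.
COP_Carnot = T_C/ΔT = 279.35/31.63 = 8.831.
Ẇ_min = Q̇/COP_Carnot = 1100/8.831 = 124.6 kW = 425000 Btu/h.

420000 Btu/h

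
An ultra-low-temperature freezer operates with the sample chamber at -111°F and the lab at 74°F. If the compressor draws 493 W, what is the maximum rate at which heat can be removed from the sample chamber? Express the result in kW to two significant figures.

0.93 kW

In absolute terms T_C = 193.71 K and T_H = 296.48 K, so ΔT = 102.8 K.
COP_Carnot = T_C/ΔT = 193.71/102.8 = 1.885.
Q̇_max = COP_Carnot × Ẇ = 1.885 × 493.0 W = 929.2 W = 0.9292 kW.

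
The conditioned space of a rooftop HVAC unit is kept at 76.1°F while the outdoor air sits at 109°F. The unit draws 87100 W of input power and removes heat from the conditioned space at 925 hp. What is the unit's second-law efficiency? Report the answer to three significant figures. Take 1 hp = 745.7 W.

Converting, Q̇_C = 925.0 hp = 689800 W, so COP_actual = Q̇_C/Ẇ = 689800/87100 = 7.919.
In absolute terms T_C = 297.65 K and T_H = 315.93 K, so ΔT = 18.28 K.
COP_Carnot = T_C/ΔT = 297.65/18.28 = 16.28.
η_II = COP_actual/COP_Carnot = 7.919/16.28 = 0.4863.

0.486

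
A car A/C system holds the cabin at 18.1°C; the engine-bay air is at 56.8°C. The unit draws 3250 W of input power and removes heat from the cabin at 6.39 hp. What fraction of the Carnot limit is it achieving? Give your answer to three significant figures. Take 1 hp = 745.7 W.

Converting, Q̇_C = 6.390 hp = 4765 W, so COP_actual = Q̇_C/Ẇ = 4765/3250 = 1.466.
In absolute terms T_C = 291.25 K and T_H = 329.95 K, so ΔT = 38.70 K.
COP_Carnot = T_C/ΔT = 291.25/38.70 = 7.526.
η_II = COP_actual/COP_Carnot = 1.466/7.526 = 0.1948.

0.195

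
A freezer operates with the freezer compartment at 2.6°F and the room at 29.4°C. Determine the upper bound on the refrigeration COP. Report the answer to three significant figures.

5.62

In absolute terms T_C = 256.82 K and T_H = 302.55 K, so ΔT = 45.73 K.
For a reversible cycle, COP_Carnot = T_C/ΔT = 256.82/45.73 = 5.616.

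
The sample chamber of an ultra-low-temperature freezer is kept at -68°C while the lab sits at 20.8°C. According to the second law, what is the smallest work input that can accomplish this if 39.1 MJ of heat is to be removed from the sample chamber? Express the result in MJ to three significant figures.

In absolute terms T_C = 205.15 K and T_H = 293.95 K, so ΔT = 88.80 K.
The reversible limit is COP_R = T_C/ΔT = 2.310, so W_min = Q_C/COP = Q_C·ΔT/T_C.
W_min = 39.10 × 88.80/205.15 = 16.92 MJ.

16.9 MJ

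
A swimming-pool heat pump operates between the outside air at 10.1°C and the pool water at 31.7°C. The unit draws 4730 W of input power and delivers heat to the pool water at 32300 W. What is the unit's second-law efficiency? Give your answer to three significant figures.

COP_actual = Q̇_H/Ẇ = 32300/4730 = 6.829.
In absolute terms T_C = 283.25 K and T_H = 304.85 K, so ΔT = 21.60 K.
COP_Carnot = T_H/ΔT = 304.85/21.60 = 14.11.
η_II = COP_actual/COP_Carnot = 6.829/14.11 = 0.4838.

0.484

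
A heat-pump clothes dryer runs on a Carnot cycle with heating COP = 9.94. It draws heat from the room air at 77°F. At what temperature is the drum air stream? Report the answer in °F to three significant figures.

COP_HP = T_H/(T_H − T_C) rearranges to T_H = COP·T_C/(COP − 1).
With T_C = 298.15 K, T_H = 9.94 × 298.15/8.940 = 331.50 K.
Converting, 331.50 K = 137.03°F.

137 °F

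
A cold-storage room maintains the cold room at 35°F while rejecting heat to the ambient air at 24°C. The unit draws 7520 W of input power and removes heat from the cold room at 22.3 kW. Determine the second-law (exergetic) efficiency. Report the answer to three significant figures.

0.241

Converting, Q̇_C = 22.30 kW = 22300 W, so COP_actual = Q̇_C/Ẇ = 22300/7520 = 2.965.
In absolute terms T_C = 274.82 K and T_H = 297.15 K, so ΔT = 22.33 K.
COP_Carnot = T_C/ΔT = 274.82/22.33 = 12.31.
η_II = COP_actual/COP_Carnot = 2.965/12.31 = 0.2410.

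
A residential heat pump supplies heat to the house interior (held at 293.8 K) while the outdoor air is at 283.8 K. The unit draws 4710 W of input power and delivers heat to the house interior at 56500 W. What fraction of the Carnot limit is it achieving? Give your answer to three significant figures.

0.408

COP_actual = Q̇_H/Ẇ = 56500/4710 = 12.00.
The reservoir spacing is ΔT = 293.8 − 283.8 = 10.00 K.
COP_Carnot = T_H/ΔT = 293.80/10.00 = 29.38.
η_II = COP_actual/COP_Carnot = 12.00/29.38 = 0.4083.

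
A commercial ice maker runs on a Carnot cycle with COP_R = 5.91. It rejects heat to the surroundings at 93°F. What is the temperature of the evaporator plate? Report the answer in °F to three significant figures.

13.0 °F

For a Carnot refrigerator COP_R = T_C/(T_H − T_C), so T_C = COP·T_H/(1 + COP).
With T_H = 307.04 K, T_C = 5.91 × 307.04/6.910 = 262.60 K.
Converting, 262.60 K = 13.02°F.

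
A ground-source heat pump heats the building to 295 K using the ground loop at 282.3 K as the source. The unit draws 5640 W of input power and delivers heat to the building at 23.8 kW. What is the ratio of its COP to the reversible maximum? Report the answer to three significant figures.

0.182

Converting, Q̇_H = 23.80 kW = 23800 W, so COP_actual = Q̇_H/Ẇ = 23800/5640 = 4.220.
The reservoir spacing is ΔT = 295 − 282.3 = 12.70 K.
COP_Carnot = T_H/ΔT = 295.00/12.70 = 23.23.
η_II = COP_actual/COP_Carnot = 4.220/23.23 = 0.1817.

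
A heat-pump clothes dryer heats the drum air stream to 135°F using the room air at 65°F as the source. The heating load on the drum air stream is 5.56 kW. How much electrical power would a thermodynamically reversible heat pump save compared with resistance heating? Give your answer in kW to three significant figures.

4.91 kW

In absolute terms T_C = 291.48 K and T_H = 330.37 K, so ΔT = 38.89 K.
COP_Carnot = T_H/ΔT = 330.37/38.89 = 8.495.
Resistance heating needs Ẇ_res = Q̇_H = 5.560 kW; the reversible heat pump needs only Ẇ_hp = Q̇_H/COP = 0.6545 kW.
Saving = 5.560 − 0.6545 = 4.906 kW.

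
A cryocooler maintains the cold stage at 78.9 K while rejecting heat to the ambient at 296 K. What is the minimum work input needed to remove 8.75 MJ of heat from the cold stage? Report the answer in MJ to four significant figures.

The reservoir spacing is ΔT = 296 − 78.9 = 217.1 K.
The reversible limit is COP_R = T_C/ΔT = 0.3634, so W_min = Q_C/COP = Q_C·ΔT/T_C.
W_min = 8.750 × 217.1/78.90 = 24.08 MJ.

24.08 MJ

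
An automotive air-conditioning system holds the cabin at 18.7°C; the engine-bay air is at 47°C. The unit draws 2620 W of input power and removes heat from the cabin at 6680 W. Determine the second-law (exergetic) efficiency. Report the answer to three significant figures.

0.247

COP_actual = Q̇_C/Ẇ = 6680/2620 = 2.550.
In absolute terms T_C = 291.85 K and T_H = 320.15 K, so ΔT = 28.30 K.
COP_Carnot = T_C/ΔT = 291.85/28.30 = 10.31.
η_II = COP_actual/COP_Carnot = 2.550/10.31 = 0.2472.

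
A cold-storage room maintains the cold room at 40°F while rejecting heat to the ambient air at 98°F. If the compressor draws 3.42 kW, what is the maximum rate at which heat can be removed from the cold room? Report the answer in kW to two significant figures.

In absolute terms T_C = 277.59 K and T_H = 309.82 K, so ΔT = 32.22 K.
COP_Carnot = T_C/ΔT = 277.59/32.22 = 8.615.
Q̇_max = COP_Carnot × Ẇ = 8.615 × 3.420 kW = 29.46 kW.

29 kW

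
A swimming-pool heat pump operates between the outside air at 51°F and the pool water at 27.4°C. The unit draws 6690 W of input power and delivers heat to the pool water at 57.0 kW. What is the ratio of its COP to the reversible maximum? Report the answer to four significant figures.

Converting, Q̇_H = 57.00 kW = 57000 W, so COP_actual = Q̇_H/Ẇ = 57000/6690 = 8.520.
In absolute terms T_C = 283.71 K and T_H = 300.55 K, so ΔT = 16.84 K.
COP_Carnot = T_H/ΔT = 300.55/16.84 = 17.84.
η_II = COP_actual/COP_Carnot = 8.520/17.84 = 0.4775.

0.4775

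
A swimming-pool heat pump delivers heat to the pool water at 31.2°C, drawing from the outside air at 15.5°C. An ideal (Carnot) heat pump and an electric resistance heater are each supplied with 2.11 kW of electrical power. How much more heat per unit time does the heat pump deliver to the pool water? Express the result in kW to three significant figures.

In absolute terms T_C = 288.65 K and T_H = 304.35 K, so ΔT = 15.70 K.
COP_Carnot = T_H/ΔT = 304.35/15.70 = 19.39.
The heat pump delivers Q̇_H = COP × Ẇ = 40.90 kW; the resistance heater delivers Ẇ = 2.110 kW.
Extra = (COP − 1)·Ẇ = 38.79 kW.

38.8 kW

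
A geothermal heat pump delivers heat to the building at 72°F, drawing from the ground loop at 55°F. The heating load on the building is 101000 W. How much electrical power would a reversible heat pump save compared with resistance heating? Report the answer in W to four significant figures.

97770 W

In absolute terms T_C = 285.93 K and T_H = 295.37 K, so ΔT = 9.444 K.
COP_Carnot = T_H/ΔT = 295.37/9.444 = 31.27.
Resistance heating needs Ẇ_res = Q̇_H = 101000 W; the reversible heat pump needs only Ẇ_hp = Q̇_H/COP = 3229 W.
Saving = 101000 − 3229 = 97770 W.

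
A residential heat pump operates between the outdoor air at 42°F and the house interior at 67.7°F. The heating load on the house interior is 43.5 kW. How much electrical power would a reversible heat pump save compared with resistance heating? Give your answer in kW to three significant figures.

In absolute terms T_C = 278.71 K and T_H = 292.98 K, so ΔT = 14.28 K.
COP_Carnot = T_H/ΔT = 292.98/14.28 = 20.52.
Resistance heating needs Ẇ_res = Q̇_H = 43.50 kW; the reversible heat pump needs only Ẇ_hp = Q̇_H/COP = 2.120 kW.
Saving = 43.50 − 2.120 = 41.38 kW.

41.4 kW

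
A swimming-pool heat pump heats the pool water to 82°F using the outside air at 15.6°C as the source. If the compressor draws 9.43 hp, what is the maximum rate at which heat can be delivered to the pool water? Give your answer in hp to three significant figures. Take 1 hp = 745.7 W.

In absolute terms T_C = 288.75 K and T_H = 300.93 K, so ΔT = 12.18 K.
COP_Carnot = T_H/ΔT = 300.93/12.18 = 24.71.
Q̇_max = COP_Carnot × Ẇ = 24.71 × 9.430 hp = 233.0 hp.

233 hp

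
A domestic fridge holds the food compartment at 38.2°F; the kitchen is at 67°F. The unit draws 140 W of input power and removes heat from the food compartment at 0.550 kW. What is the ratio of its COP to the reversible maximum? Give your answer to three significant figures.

Converting, Q̇_C = 0.5500 kW = 550.0 W, so COP_actual = Q̇_C/Ẇ = 550.0/140.0 = 3.929.
In absolute terms T_C = 276.59 K and T_H = 292.59 K, so ΔT = 16.00 K.
COP_Carnot = T_C/ΔT = 276.59/16.00 = 17.29.
η_II = COP_actual/COP_Carnot = 3.929/17.29 = 0.2273.

0.227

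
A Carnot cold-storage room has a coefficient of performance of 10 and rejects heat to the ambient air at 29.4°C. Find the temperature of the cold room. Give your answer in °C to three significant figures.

1.90 °C

For a Carnot refrigerator COP_R = T_C/(T_H − T_C), so T_C = COP·T_H/(1 + COP).
With T_H = 302.55 K, T_C = 10 × 302.55/11.00 = 275.05 K.
Converting, 275.05 K = 1.90°C.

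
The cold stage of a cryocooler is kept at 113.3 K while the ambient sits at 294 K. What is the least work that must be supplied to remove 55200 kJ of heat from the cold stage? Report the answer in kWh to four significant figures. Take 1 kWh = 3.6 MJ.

The reservoir spacing is ΔT = 294 − 113.3 = 180.7 K.
The reversible limit is COP_R = T_C/ΔT = 0.6270, so W_min = Q_C/COP = Q_C·ΔT/T_C.
W_min = 55200 × 180.7/113.30 = 88040 kJ = 24.45 kWh.

24.45 kWh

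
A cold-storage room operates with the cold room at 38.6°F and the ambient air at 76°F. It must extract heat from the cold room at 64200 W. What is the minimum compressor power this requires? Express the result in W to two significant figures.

4800 W

In absolute terms T_C = 276.82 K and T_H = 297.59 K, so ΔT = 20.78 K.
COP_Carnot = T_C/ΔT = 276.82/20.78 = 13.32.
Ẇ_min = Q̇/COP_Carnot = 64200/13.32 = 4819 W.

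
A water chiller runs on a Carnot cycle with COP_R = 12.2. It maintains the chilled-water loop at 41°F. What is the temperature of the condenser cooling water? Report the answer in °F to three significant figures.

COP_R = T_C/(T_H − T_C) gives T_H − T_C = T_C/COP.
With T_C = 278.15 K, T_H = 278.15 × (1 + 1/12.2) = 300.95 K.
Converting, 300.95 K = 82.04°F.

82.0 °F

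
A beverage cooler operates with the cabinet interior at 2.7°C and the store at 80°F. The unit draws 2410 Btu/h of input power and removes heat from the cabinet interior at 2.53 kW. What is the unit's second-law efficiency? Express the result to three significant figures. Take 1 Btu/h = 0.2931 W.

Converting, Q̇_C = 2.530 kW = 8632 Btu/h, so COP_actual = Q̇_C/Ẇ = 8632/2410 = 3.582.
In absolute terms T_C = 275.85 K and T_H = 299.82 K, so ΔT = 23.97 K.
COP_Carnot = T_C/ΔT = 275.85/23.97 = 11.51.
η_II = COP_actual/COP_Carnot = 3.582/11.51 = 0.3112.

0.311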